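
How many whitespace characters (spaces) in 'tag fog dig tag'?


\s matches whitespace characters (spaces, tabs, etc.).
Text: 'tag fog dig tag'
This text has 4 words separated by spaces.
Number of spaces = number of words - 1 = 4 - 1 = 3

3


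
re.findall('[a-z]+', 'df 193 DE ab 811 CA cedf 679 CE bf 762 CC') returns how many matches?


Pattern '[a-z]+' finds one or more lowercase letters.
Text: 'df 193 DE ab 811 CA cedf 679 CE bf 762 CC'
Scanning for matches:
  Match 1: 'df'
  Match 2: 'ab'
  Match 3: 'cedf'
  Match 4: 'bf'
Total matches: 4

4


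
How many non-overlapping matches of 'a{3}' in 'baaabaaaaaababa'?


Pattern 'a{3}' matches exactly 3 consecutive a's (greedy, non-overlapping).
String: 'baaabaaaaaababa'
Scanning for runs of a's:
  Run at pos 1: 'aaa' (length 3) -> 1 match(es)
  Run at pos 5: 'aaaaaa' (length 6) -> 2 match(es)
  Run at pos 12: 'a' (length 1) -> 0 match(es)
  Run at pos 14: 'a' (length 1) -> 0 match(es)
Matches found: ['aaa', 'aaa', 'aaa']
Total: 3

3


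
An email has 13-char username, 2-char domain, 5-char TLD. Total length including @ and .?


An email address has format: username@domain.tld
Username length: 13
'@' character: 1
Domain length: 2
'.' character: 1
TLD length: 5
Total = 13 + 1 + 2 + 1 + 5 = 22

22


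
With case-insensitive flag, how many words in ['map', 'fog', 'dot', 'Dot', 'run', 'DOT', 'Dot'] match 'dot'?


Case-insensitive matching: compare each word's lowercase form to 'dot'.
  'map' -> lower='map' -> no
  'fog' -> lower='fog' -> no
  'dot' -> lower='dot' -> MATCH
  'Dot' -> lower='dot' -> MATCH
  'run' -> lower='run' -> no
  'DOT' -> lower='dot' -> MATCH
  'Dot' -> lower='dot' -> MATCH
Matches: ['dot', 'Dot', 'DOT', 'Dot']
Count: 4

4


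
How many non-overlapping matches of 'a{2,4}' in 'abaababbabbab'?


Pattern 'a{2,4}' matches between 2 and 4 consecutive a's (greedy).
String: 'abaababbabbab'
Finding runs of a's and applying greedy matching:
  Run at pos 0: 'a' (length 1)
  Run at pos 2: 'aa' (length 2)
  Run at pos 5: 'a' (length 1)
  Run at pos 8: 'a' (length 1)
  Run at pos 11: 'a' (length 1)
Matches: ['aa']
Count: 1

1


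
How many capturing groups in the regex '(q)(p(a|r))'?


To count capturing groups, count each '(' that starts a group.
Pattern: '(q)(p(a|r))'
Walking through the pattern:
  Position 0: '(' -> group #1
  Position 3: '(' -> group #2
  Position 5: '(' -> group #3
Total capturing groups: 3

3


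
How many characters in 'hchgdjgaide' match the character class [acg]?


Character class [acg] matches any of: {a, c, g}
Scanning string 'hchgdjgaide' character by character:
  pos 0: 'h' -> no
  pos 1: 'c' -> MATCH
  pos 2: 'h' -> no
  pos 3: 'g' -> MATCH
  pos 4: 'd' -> no
  pos 5: 'j' -> no
  pos 6: 'g' -> MATCH
  pos 7: 'a' -> MATCH
  pos 8: 'i' -> no
  pos 9: 'd' -> no
  pos 10: 'e' -> no
Total matches: 4

4


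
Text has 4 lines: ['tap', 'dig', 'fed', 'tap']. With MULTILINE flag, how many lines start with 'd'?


With MULTILINE flag, ^ matches the start of each line.
Lines: ['tap', 'dig', 'fed', 'tap']
Checking which lines start with 'd':
  Line 1: 'tap' -> no
  Line 2: 'dig' -> MATCH
  Line 3: 'fed' -> no
  Line 4: 'tap' -> no
Matching lines: ['dig']
Count: 1

1


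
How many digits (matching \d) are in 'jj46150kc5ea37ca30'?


\d matches any digit 0-9.
Scanning 'jj46150kc5ea37ca30':
  pos 2: '4' -> DIGIT
  pos 3: '6' -> DIGIT
  pos 4: '1' -> DIGIT
  pos 5: '5' -> DIGIT
  pos 6: '0' -> DIGIT
  pos 9: '5' -> DIGIT
  pos 12: '3' -> DIGIT
  pos 13: '7' -> DIGIT
  pos 16: '3' -> DIGIT
  pos 17: '0' -> DIGIT
Digits found: ['4', '6', '1', '5', '0', '5', '3', '7', '3', '0']
Total: 10

10


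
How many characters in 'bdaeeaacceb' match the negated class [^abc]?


Negated class [^abc] matches any char NOT in {a, b, c}
Scanning 'bdaeeaacceb':
  pos 0: 'b' -> no (excluded)
  pos 1: 'd' -> MATCH
  pos 2: 'a' -> no (excluded)
  pos 3: 'e' -> MATCH
  pos 4: 'e' -> MATCH
  pos 5: 'a' -> no (excluded)
  pos 6: 'a' -> no (excluded)
  pos 7: 'c' -> no (excluded)
  pos 8: 'c' -> no (excluded)
  pos 9: 'e' -> MATCH
  pos 10: 'b' -> no (excluded)
Total matches: 4

4


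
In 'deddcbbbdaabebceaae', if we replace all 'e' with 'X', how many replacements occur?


re.sub('e', 'X', text) replaces every occurrence of 'e' with 'X'.
Text: 'deddcbbbdaabebceaae'
Scanning for 'e':
  pos 1: 'e' -> replacement #1
  pos 12: 'e' -> replacement #2
  pos 15: 'e' -> replacement #3
  pos 18: 'e' -> replacement #4
Total replacements: 4

4


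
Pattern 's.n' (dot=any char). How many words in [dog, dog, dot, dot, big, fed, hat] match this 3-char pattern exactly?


Pattern 's.n' means: starts with 's', any single char, ends with 'n'.
Checking each word (must be exactly 3 chars):
  'dog' (len=3): no
  'dog' (len=3): no
  'dot' (len=3): no
  'dot' (len=3): no
  'big' (len=3): no
  'fed' (len=3): no
  'hat' (len=3): no
Matching words: []
Total: 0

0


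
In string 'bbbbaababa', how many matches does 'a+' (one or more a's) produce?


Pattern 'a+' matches one or more consecutive a's.
String: 'bbbbaababa'
Scanning for runs of a:
  Match 1: 'aa' (length 2)
  Match 2: 'a' (length 1)
  Match 3: 'a' (length 1)
Total matches: 3

3


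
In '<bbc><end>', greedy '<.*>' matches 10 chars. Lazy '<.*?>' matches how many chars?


Greedy '<.*>' tries to match as MUCH as possible.
Lazy '<.*?>' tries to match as LITTLE as possible.

String: '<bbc><end>'
Greedy '<.*>' starts at first '<' and extends to the LAST '>': '<bbc><end>' (10 chars)
Lazy '<.*?>' starts at first '<' and stops at the FIRST '>': '<bbc>' (5 chars)

5


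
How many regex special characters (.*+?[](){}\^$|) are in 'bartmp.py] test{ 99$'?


Regex special characters are: . * + ? [ ] ( ) { } \ ^ $ |
Scanning 'bartmp.py] test{ 99$':
  pos 6: '.' -> SPECIAL
  pos 9: ']' -> SPECIAL
  pos 15: '{' -> SPECIAL
  pos 19: '$' -> SPECIAL
Special chars found: ['.', ']', '{', '$']
Total: 4

4


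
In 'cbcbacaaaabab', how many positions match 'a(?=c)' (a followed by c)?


Lookahead 'a(?=c)' matches 'a' only when followed by 'c'.
String: 'cbcbacaaaabab'
Checking each position where char is 'a':
  pos 4: 'a' -> MATCH (next='c')
  pos 6: 'a' -> no (next='a')
  pos 7: 'a' -> no (next='a')
  pos 8: 'a' -> no (next='a')
  pos 9: 'a' -> no (next='b')
  pos 11: 'a' -> no (next='b')
Matching positions: [4]
Count: 1

1


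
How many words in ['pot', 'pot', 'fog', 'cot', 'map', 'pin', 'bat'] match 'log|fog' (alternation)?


Alternation 'log|fog' matches either 'log' or 'fog'.
Checking each word:
  'pot' -> no
  'pot' -> no
  'fog' -> MATCH
  'cot' -> no
  'map' -> no
  'pin' -> no
  'bat' -> no
Matches: ['fog']
Count: 1

1


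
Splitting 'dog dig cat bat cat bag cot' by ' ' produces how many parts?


Splitting by ' ' breaks the string at each occurrence of the separator.
Text: 'dog dig cat bat cat bag cot'
Parts after split:
  Part 1: 'dog'
  Part 2: 'dig'
  Part 3: 'cat'
  Part 4: 'bat'
  Part 5: 'cat'
  Part 6: 'bag'
  Part 7: 'cot'
Total parts: 7

7


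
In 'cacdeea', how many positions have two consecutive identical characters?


Looking for consecutive identical characters in 'cacdeea':
  pos 0-1: 'c' vs 'a' -> different
  pos 1-2: 'a' vs 'c' -> different
  pos 2-3: 'c' vs 'd' -> different
  pos 3-4: 'd' vs 'e' -> different
  pos 4-5: 'e' vs 'e' -> MATCH ('ee')
  pos 5-6: 'e' vs 'a' -> different
Consecutive identical pairs: ['ee']
Count: 1

1


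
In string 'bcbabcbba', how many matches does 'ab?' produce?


Pattern 'ab?' matches 'a' optionally followed by 'b'.
String: 'bcbabcbba'
Scanning left to right for 'a' then checking next char:
  Match 1: 'ab' (a followed by b)
  Match 2: 'a' (a not followed by b)
Total matches: 2

2


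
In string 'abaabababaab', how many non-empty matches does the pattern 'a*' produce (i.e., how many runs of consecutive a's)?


Pattern 'a*' matches zero or more a's. We want non-empty runs of consecutive a's.
String: 'abaabababaab'
Walking through the string to find runs of a's:
  Run 1: positions 0-0 -> 'a'
  Run 2: positions 2-3 -> 'aa'
  Run 3: positions 5-5 -> 'a'
  Run 4: positions 7-7 -> 'a'
  Run 5: positions 9-10 -> 'aa'
Non-empty runs found: ['a', 'aa', 'a', 'a', 'aa']
Count: 5

5


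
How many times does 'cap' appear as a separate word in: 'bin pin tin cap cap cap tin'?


Scanning each word for exact match 'cap':
  Word 1: 'bin' -> no
  Word 2: 'pin' -> no
  Word 3: 'tin' -> no
  Word 4: 'cap' -> MATCH
  Word 5: 'cap' -> MATCH
  Word 6: 'cap' -> MATCH
  Word 7: 'tin' -> no
Total matches: 3

3


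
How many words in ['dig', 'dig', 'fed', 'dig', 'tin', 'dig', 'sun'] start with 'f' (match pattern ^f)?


Pattern ^f anchors to start of word. Check which words begin with 'f':
  'dig' -> no
  'dig' -> no
  'fed' -> MATCH (starts with 'f')
  'dig' -> no
  'tin' -> no
  'dig' -> no
  'sun' -> no
Matching words: ['fed']
Count: 1

1


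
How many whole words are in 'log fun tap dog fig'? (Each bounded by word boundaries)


Word boundaries (\b) mark the start/end of each word.
Text: 'log fun tap dog fig'
Splitting by whitespace:
  Word 1: 'log'
  Word 2: 'fun'
  Word 3: 'tap'
  Word 4: 'dog'
  Word 5: 'fig'
Total whole words: 5

5


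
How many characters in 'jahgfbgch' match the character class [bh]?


Character class [bh] matches any of: {b, h}
Scanning string 'jahgfbgch' character by character:
  pos 0: 'j' -> no
  pos 1: 'a' -> no
  pos 2: 'h' -> MATCH
  pos 3: 'g' -> no
  pos 4: 'f' -> no
  pos 5: 'b' -> MATCH
  pos 6: 'g' -> no
  pos 7: 'c' -> no
  pos 8: 'h' -> MATCH
Total matches: 3

3


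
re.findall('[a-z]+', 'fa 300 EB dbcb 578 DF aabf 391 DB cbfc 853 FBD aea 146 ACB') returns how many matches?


Pattern '[a-z]+' finds one or more lowercase letters.
Text: 'fa 300 EB dbcb 578 DF aabf 391 DB cbfc 853 FBD aea 146 ACB'
Scanning for matches:
  Match 1: 'fa'
  Match 2: 'dbcb'
  Match 3: 'aabf'
  Match 4: 'cbfc'
  Match 5: 'aea'
Total matches: 5

5


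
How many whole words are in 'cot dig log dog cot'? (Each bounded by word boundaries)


Word boundaries (\b) mark the start/end of each word.
Text: 'cot dig log dog cot'
Splitting by whitespace:
  Word 1: 'cot'
  Word 2: 'dig'
  Word 3: 'log'
  Word 4: 'dog'
  Word 5: 'cot'
Total whole words: 5

5


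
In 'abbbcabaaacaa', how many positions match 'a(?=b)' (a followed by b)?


Lookahead 'a(?=b)' matches 'a' only when followed by 'b'.
String: 'abbbcabaaacaa'
Checking each position where char is 'a':
  pos 0: 'a' -> MATCH (next='b')
  pos 5: 'a' -> MATCH (next='b')
  pos 7: 'a' -> no (next='a')
  pos 8: 'a' -> no (next='a')
  pos 9: 'a' -> no (next='c')
  pos 11: 'a' -> no (next='a')
Matching positions: [0, 5]
Count: 2

2


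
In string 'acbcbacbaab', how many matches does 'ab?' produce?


Pattern 'ab?' matches 'a' optionally followed by 'b'.
String: 'acbcbacbaab'
Scanning left to right for 'a' then checking next char:
  Match 1: 'a' (a not followed by b)
  Match 2: 'a' (a not followed by b)
  Match 3: 'a' (a not followed by b)
  Match 4: 'ab' (a followed by b)
Total matches: 4

4


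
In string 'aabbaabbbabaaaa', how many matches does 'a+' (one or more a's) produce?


Pattern 'a+' matches one or more consecutive a's.
String: 'aabbaabbbabaaaa'
Scanning for runs of a:
  Match 1: 'aa' (length 2)
  Match 2: 'aa' (length 2)
  Match 3: 'a' (length 1)
  Match 4: 'aaaa' (length 4)
Total matches: 4

4


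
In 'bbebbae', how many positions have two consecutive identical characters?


Looking for consecutive identical characters in 'bbebbae':
  pos 0-1: 'b' vs 'b' -> MATCH ('bb')
  pos 1-2: 'b' vs 'e' -> different
  pos 2-3: 'e' vs 'b' -> different
  pos 3-4: 'b' vs 'b' -> MATCH ('bb')
  pos 4-5: 'b' vs 'a' -> different
  pos 5-6: 'a' vs 'e' -> different
Consecutive identical pairs: ['bb', 'bb']
Count: 2

2


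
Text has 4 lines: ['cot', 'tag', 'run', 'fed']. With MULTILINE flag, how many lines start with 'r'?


With MULTILINE flag, ^ matches the start of each line.
Lines: ['cot', 'tag', 'run', 'fed']
Checking which lines start with 'r':
  Line 1: 'cot' -> no
  Line 2: 'tag' -> no
  Line 3: 'run' -> MATCH
  Line 4: 'fed' -> no
Matching lines: ['run']
Count: 1

1


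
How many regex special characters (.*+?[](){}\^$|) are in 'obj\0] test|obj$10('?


Regex special characters are: . * + ? [ ] ( ) { } \ ^ $ |
Scanning 'obj\0] test|obj$10(':
  pos 3: '\' -> SPECIAL
  pos 5: ']' -> SPECIAL
  pos 11: '|' -> SPECIAL
  pos 15: '$' -> SPECIAL
  pos 18: '(' -> SPECIAL
Special chars found: ['\\', ']', '|', '$', '(']
Total: 5

5


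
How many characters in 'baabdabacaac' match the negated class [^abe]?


Negated class [^abe] matches any char NOT in {a, b, e}
Scanning 'baabdabacaac':
  pos 0: 'b' -> no (excluded)
  pos 1: 'a' -> no (excluded)
  pos 2: 'a' -> no (excluded)
  pos 3: 'b' -> no (excluded)
  pos 4: 'd' -> MATCH
  pos 5: 'a' -> no (excluded)
  pos 6: 'b' -> no (excluded)
  pos 7: 'a' -> no (excluded)
  pos 8: 'c' -> MATCH
  pos 9: 'a' -> no (excluded)
  pos 10: 'a' -> no (excluded)
  pos 11: 'c' -> MATCH
Total matches: 3

3


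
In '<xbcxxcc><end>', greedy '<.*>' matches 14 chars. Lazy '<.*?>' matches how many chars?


Greedy '<.*>' tries to match as MUCH as possible.
Lazy '<.*?>' tries to match as LITTLE as possible.

String: '<xbcxxcc><end>'
Greedy '<.*>' starts at first '<' and extends to the LAST '>': '<xbcxxcc><end>' (14 chars)
Lazy '<.*?>' starts at first '<' and stops at the FIRST '>': '<xbcxxcc>' (9 chars)

9


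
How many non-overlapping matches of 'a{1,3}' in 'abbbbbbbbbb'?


Pattern 'a{1,3}' matches between 1 and 3 consecutive a's (greedy).
String: 'abbbbbbbbbb'
Finding runs of a's and applying greedy matching:
  Run at pos 0: 'a' (length 1)
Matches: ['a']
Count: 1

1


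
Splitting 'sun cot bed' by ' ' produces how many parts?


Splitting by ' ' breaks the string at each occurrence of the separator.
Text: 'sun cot bed'
Parts after split:
  Part 1: 'sun'
  Part 2: 'cot'
  Part 3: 'bed'
Total parts: 3

3


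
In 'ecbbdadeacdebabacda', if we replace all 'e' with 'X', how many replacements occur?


re.sub('e', 'X', text) replaces every occurrence of 'e' with 'X'.
Text: 'ecbbdadeacdebabacda'
Scanning for 'e':
  pos 0: 'e' -> replacement #1
  pos 7: 'e' -> replacement #2
  pos 11: 'e' -> replacement #3
Total replacements: 3

3


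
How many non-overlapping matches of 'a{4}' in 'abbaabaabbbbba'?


Pattern 'a{4}' matches exactly 4 consecutive a's (greedy, non-overlapping).
String: 'abbaabaabbbbba'
Scanning for runs of a's:
  Run at pos 0: 'a' (length 1) -> 0 match(es)
  Run at pos 3: 'aa' (length 2) -> 0 match(es)
  Run at pos 6: 'aa' (length 2) -> 0 match(es)
  Run at pos 13: 'a' (length 1) -> 0 match(es)
Matches found: []
Total: 0

0


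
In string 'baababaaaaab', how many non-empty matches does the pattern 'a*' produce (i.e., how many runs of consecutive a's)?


Pattern 'a*' matches zero or more a's. We want non-empty runs of consecutive a's.
String: 'baababaaaaab'
Walking through the string to find runs of a's:
  Run 1: positions 1-2 -> 'aa'
  Run 2: positions 4-4 -> 'a'
  Run 3: positions 6-10 -> 'aaaaa'
Non-empty runs found: ['aa', 'a', 'aaaaa']
Count: 3

3


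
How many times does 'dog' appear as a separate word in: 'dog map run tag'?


Scanning each word for exact match 'dog':
  Word 1: 'dog' -> MATCH
  Word 2: 'map' -> no
  Word 3: 'run' -> no
  Word 4: 'tag' -> no
Total matches: 1

1


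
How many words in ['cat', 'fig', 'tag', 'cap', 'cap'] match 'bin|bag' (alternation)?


Alternation 'bin|bag' matches either 'bin' or 'bag'.
Checking each word:
  'cat' -> no
  'fig' -> no
  'tag' -> no
  'cap' -> no
  'cap' -> no
Matches: []
Count: 0

0


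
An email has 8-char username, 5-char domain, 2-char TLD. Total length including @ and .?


An email address has format: username@domain.tld
Username length: 8
'@' character: 1
Domain length: 5
'.' character: 1
TLD length: 2
Total = 8 + 1 + 5 + 1 + 2 = 17

17


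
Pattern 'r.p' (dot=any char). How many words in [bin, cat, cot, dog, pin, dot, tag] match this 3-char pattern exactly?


Pattern 'r.p' means: starts with 'r', any single char, ends with 'p'.
Checking each word (must be exactly 3 chars):
  'bin' (len=3): no
  'cat' (len=3): no
  'cot' (len=3): no
  'dog' (len=3): no
  'pin' (len=3): no
  'dot' (len=3): no
  'tag' (len=3): no
Matching words: []
Total: 0

0


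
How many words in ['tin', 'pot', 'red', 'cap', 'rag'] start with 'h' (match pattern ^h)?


Pattern ^h anchors to start of word. Check which words begin with 'h':
  'tin' -> no
  'pot' -> no
  'red' -> no
  'cap' -> no
  'rag' -> no
Matching words: []
Count: 0

0


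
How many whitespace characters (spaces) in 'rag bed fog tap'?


\s matches whitespace characters (spaces, tabs, etc.).
Text: 'rag bed fog tap'
This text has 4 words separated by spaces.
Number of spaces = number of words - 1 = 4 - 1 = 3

3


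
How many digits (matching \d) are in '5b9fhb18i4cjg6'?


\d matches any digit 0-9.
Scanning '5b9fhb18i4cjg6':
  pos 0: '5' -> DIGIT
  pos 2: '9' -> DIGIT
  pos 6: '1' -> DIGIT
  pos 7: '8' -> DIGIT
  pos 9: '4' -> DIGIT
  pos 13: '6' -> DIGIT
Digits found: ['5', '9', '1', '8', '4', '6']
Total: 6

6


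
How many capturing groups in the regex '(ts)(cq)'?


To count capturing groups, count each '(' that starts a group.
Pattern: '(ts)(cq)'
Walking through the pattern:
  Position 0: '(' -> group #1
  Position 4: '(' -> group #2
Total capturing groups: 2

2


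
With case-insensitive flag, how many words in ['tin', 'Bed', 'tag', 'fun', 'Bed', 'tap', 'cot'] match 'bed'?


Case-insensitive matching: compare each word's lowercase form to 'bed'.
  'tin' -> lower='tin' -> no
  'Bed' -> lower='bed' -> MATCH
  'tag' -> lower='tag' -> no
  'fun' -> lower='fun' -> no
  'Bed' -> lower='bed' -> MATCH
  'tap' -> lower='tap' -> no
  'cot' -> lower='cot' -> no
Matches: ['Bed', 'Bed']
Count: 2

2


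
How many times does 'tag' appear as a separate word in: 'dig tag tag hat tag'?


Scanning each word for exact match 'tag':
  Word 1: 'dig' -> no
  Word 2: 'tag' -> MATCH
  Word 3: 'tag' -> MATCH
  Word 4: 'hat' -> no
  Word 5: 'tag' -> MATCH
Total matches: 3

3


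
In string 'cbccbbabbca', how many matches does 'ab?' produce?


Pattern 'ab?' matches 'a' optionally followed by 'b'.
String: 'cbccbbabbca'
Scanning left to right for 'a' then checking next char:
  Match 1: 'ab' (a followed by b)
  Match 2: 'a' (a not followed by b)
Total matches: 2

2


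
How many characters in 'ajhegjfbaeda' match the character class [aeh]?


Character class [aeh] matches any of: {a, e, h}
Scanning string 'ajhegjfbaeda' character by character:
  pos 0: 'a' -> MATCH
  pos 1: 'j' -> no
  pos 2: 'h' -> MATCH
  pos 3: 'e' -> MATCH
  pos 4: 'g' -> no
  pos 5: 'j' -> no
  pos 6: 'f' -> no
  pos 7: 'b' -> no
  pos 8: 'a' -> MATCH
  pos 9: 'e' -> MATCH
  pos 10: 'd' -> no
  pos 11: 'a' -> MATCH
Total matches: 6

6


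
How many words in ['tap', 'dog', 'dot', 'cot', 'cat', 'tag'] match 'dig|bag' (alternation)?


Alternation 'dig|bag' matches either 'dig' or 'bag'.
Checking each word:
  'tap' -> no
  'dog' -> no
  'dot' -> no
  'cot' -> no
  'cat' -> no
  'tag' -> no
Matches: []
Count: 0

0


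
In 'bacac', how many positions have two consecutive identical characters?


Looking for consecutive identical characters in 'bacac':
  pos 0-1: 'b' vs 'a' -> different
  pos 1-2: 'a' vs 'c' -> different
  pos 2-3: 'c' vs 'a' -> different
  pos 3-4: 'a' vs 'c' -> different
Consecutive identical pairs: []
Count: 0

0


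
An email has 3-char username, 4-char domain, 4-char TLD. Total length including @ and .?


An email address has format: username@domain.tld
Username length: 3
'@' character: 1
Domain length: 4
'.' character: 1
TLD length: 4
Total = 3 + 1 + 4 + 1 + 4 = 13

13


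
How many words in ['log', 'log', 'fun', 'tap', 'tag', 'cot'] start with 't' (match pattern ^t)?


Pattern ^t anchors to start of word. Check which words begin with 't':
  'log' -> no
  'log' -> no
  'fun' -> no
  'tap' -> MATCH (starts with 't')
  'tag' -> MATCH (starts with 't')
  'cot' -> no
Matching words: ['tap', 'tag']
Count: 2

2


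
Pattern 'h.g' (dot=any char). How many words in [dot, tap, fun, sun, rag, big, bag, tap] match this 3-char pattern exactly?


Pattern 'h.g' means: starts with 'h', any single char, ends with 'g'.
Checking each word (must be exactly 3 chars):
  'dot' (len=3): no
  'tap' (len=3): no
  'fun' (len=3): no
  'sun' (len=3): no
  'rag' (len=3): no
  'big' (len=3): no
  'bag' (len=3): no
  'tap' (len=3): no
Matching words: []
Total: 0

0


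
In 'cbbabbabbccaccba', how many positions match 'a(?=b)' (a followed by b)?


Lookahead 'a(?=b)' matches 'a' only when followed by 'b'.
String: 'cbbabbabbccaccba'
Checking each position where char is 'a':
  pos 3: 'a' -> MATCH (next='b')
  pos 6: 'a' -> MATCH (next='b')
  pos 11: 'a' -> no (next='c')
Matching positions: [3, 6]
Count: 2

2


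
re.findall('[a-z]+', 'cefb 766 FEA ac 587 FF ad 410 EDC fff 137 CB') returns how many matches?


Pattern '[a-z]+' finds one or more lowercase letters.
Text: 'cefb 766 FEA ac 587 FF ad 410 EDC fff 137 CB'
Scanning for matches:
  Match 1: 'cefb'
  Match 2: 'ac'
  Match 3: 'ad'
  Match 4: 'fff'
Total matches: 4

4


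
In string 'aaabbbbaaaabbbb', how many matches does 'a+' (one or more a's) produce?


Pattern 'a+' matches one or more consecutive a's.
String: 'aaabbbbaaaabbbb'
Scanning for runs of a:
  Match 1: 'aaa' (length 3)
  Match 2: 'aaaa' (length 4)
Total matches: 2

2


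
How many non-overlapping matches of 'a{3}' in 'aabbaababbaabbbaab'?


Pattern 'a{3}' matches exactly 3 consecutive a's (greedy, non-overlapping).
String: 'aabbaababbaabbbaab'
Scanning for runs of a's:
  Run at pos 0: 'aa' (length 2) -> 0 match(es)
  Run at pos 4: 'aa' (length 2) -> 0 match(es)
  Run at pos 7: 'a' (length 1) -> 0 match(es)
  Run at pos 10: 'aa' (length 2) -> 0 match(es)
  Run at pos 15: 'aa' (length 2) -> 0 match(es)
Matches found: []
Total: 0

0


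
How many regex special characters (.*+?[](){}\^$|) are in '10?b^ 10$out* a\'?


Regex special characters are: . * + ? [ ] ( ) { } \ ^ $ |
Scanning '10?b^ 10$out* a\':
  pos 2: '?' -> SPECIAL
  pos 4: '^' -> SPECIAL
  pos 8: '$' -> SPECIAL
  pos 12: '*' -> SPECIAL
  pos 15: '\' -> SPECIAL
Special chars found: ['?', '^', '$', '*', '\\']
Total: 5

5


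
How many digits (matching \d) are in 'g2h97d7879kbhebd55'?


\d matches any digit 0-9.
Scanning 'g2h97d7879kbhebd55':
  pos 1: '2' -> DIGIT
  pos 3: '9' -> DIGIT
  pos 4: '7' -> DIGIT
  pos 6: '7' -> DIGIT
  pos 7: '8' -> DIGIT
  pos 8: '7' -> DIGIT
  pos 9: '9' -> DIGIT
  pos 16: '5' -> DIGIT
  pos 17: '5' -> DIGIT
Digits found: ['2', '9', '7', '7', '8', '7', '9', '5', '5']
Total: 9

9


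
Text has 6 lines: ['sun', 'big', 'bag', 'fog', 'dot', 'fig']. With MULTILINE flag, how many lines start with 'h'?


With MULTILINE flag, ^ matches the start of each line.
Lines: ['sun', 'big', 'bag', 'fog', 'dot', 'fig']
Checking which lines start with 'h':
  Line 1: 'sun' -> no
  Line 2: 'big' -> no
  Line 3: 'bag' -> no
  Line 4: 'fog' -> no
  Line 5: 'dot' -> no
  Line 6: 'fig' -> no
Matching lines: []
Count: 0

0


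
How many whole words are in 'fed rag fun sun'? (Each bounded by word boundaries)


Word boundaries (\b) mark the start/end of each word.
Text: 'fed rag fun sun'
Splitting by whitespace:
  Word 1: 'fed'
  Word 2: 'rag'
  Word 3: 'fun'
  Word 4: 'sun'
Total whole words: 4

4


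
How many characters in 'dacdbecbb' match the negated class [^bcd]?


Negated class [^bcd] matches any char NOT in {b, c, d}
Scanning 'dacdbecbb':
  pos 0: 'd' -> no (excluded)
  pos 1: 'a' -> MATCH
  pos 2: 'c' -> no (excluded)
  pos 3: 'd' -> no (excluded)
  pos 4: 'b' -> no (excluded)
  pos 5: 'e' -> MATCH
  pos 6: 'c' -> no (excluded)
  pos 7: 'b' -> no (excluded)
  pos 8: 'b' -> no (excluded)
Total matches: 2

2


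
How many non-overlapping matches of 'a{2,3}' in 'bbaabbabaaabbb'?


Pattern 'a{2,3}' matches between 2 and 3 consecutive a's (greedy).
String: 'bbaabbabaaabbb'
Finding runs of a's and applying greedy matching:
  Run at pos 2: 'aa' (length 2)
  Run at pos 6: 'a' (length 1)
  Run at pos 8: 'aaa' (length 3)
Matches: ['aa', 'aaa']
Count: 2

2


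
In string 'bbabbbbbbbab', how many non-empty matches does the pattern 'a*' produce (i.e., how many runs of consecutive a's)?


Pattern 'a*' matches zero or more a's. We want non-empty runs of consecutive a's.
String: 'bbabbbbbbbab'
Walking through the string to find runs of a's:
  Run 1: positions 2-2 -> 'a'
  Run 2: positions 10-10 -> 'a'
Non-empty runs found: ['a', 'a']
Count: 2

2


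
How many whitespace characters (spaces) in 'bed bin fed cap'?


\s matches whitespace characters (spaces, tabs, etc.).
Text: 'bed bin fed cap'
This text has 4 words separated by spaces.
Number of spaces = number of words - 1 = 4 - 1 = 3

3


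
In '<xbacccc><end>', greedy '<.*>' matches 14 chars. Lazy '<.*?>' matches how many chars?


Greedy '<.*>' tries to match as MUCH as possible.
Lazy '<.*?>' tries to match as LITTLE as possible.

String: '<xbacccc><end>'
Greedy '<.*>' starts at first '<' and extends to the LAST '>': '<xbacccc><end>' (14 chars)
Lazy '<.*?>' starts at first '<' and stops at the FIRST '>': '<xbacccc>' (9 chars)

9


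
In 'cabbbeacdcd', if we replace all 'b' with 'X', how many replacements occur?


re.sub('b', 'X', text) replaces every occurrence of 'b' with 'X'.
Text: 'cabbbeacdcd'
Scanning for 'b':
  pos 2: 'b' -> replacement #1
  pos 3: 'b' -> replacement #2
  pos 4: 'b' -> replacement #3
Total replacements: 3

3


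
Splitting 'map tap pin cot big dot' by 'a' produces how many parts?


Splitting by 'a' breaks the string at each occurrence of the separator.
Text: 'map tap pin cot big dot'
Parts after split:
  Part 1: 'm'
  Part 2: 'p t'
  Part 3: 'p pin cot big dot'
Total parts: 3

3


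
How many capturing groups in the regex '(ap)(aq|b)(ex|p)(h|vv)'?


To count capturing groups, count each '(' that starts a group.
Pattern: '(ap)(aq|b)(ex|p)(h|vv)'
Walking through the pattern:
  Position 0: '(' -> group #1
  Position 4: '(' -> group #2
  Position 10: '(' -> group #3
  Position 16: '(' -> group #4
Total capturing groups: 4

4


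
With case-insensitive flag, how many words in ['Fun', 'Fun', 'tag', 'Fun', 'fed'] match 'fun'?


Case-insensitive matching: compare each word's lowercase form to 'fun'.
  'Fun' -> lower='fun' -> MATCH
  'Fun' -> lower='fun' -> MATCH
  'tag' -> lower='tag' -> no
  'Fun' -> lower='fun' -> MATCH
  'fed' -> lower='fed' -> no
Matches: ['Fun', 'Fun', 'Fun']
Count: 3

3


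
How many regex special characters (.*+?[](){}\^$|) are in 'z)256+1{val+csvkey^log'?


Regex special characters are: . * + ? [ ] ( ) { } \ ^ $ |
Scanning 'z)256+1{val+csvkey^log':
  pos 1: ')' -> SPECIAL
  pos 5: '+' -> SPECIAL
  pos 7: '{' -> SPECIAL
  pos 11: '+' -> SPECIAL
  pos 18: '^' -> SPECIAL
Special chars found: [')', '+', '{', '+', '^']
Total: 5

5


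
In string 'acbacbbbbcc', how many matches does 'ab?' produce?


Pattern 'ab?' matches 'a' optionally followed by 'b'.
String: 'acbacbbbbcc'
Scanning left to right for 'a' then checking next char:
  Match 1: 'a' (a not followed by b)
  Match 2: 'a' (a not followed by b)
Total matches: 2

2


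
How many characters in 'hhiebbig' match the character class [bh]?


Character class [bh] matches any of: {b, h}
Scanning string 'hhiebbig' character by character:
  pos 0: 'h' -> MATCH
  pos 1: 'h' -> MATCH
  pos 2: 'i' -> no
  pos 3: 'e' -> no
  pos 4: 'b' -> MATCH
  pos 5: 'b' -> MATCH
  pos 6: 'i' -> no
  pos 7: 'g' -> no
Total matches: 4

4


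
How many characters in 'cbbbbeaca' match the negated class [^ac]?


Negated class [^ac] matches any char NOT in {a, c}
Scanning 'cbbbbeaca':
  pos 0: 'c' -> no (excluded)
  pos 1: 'b' -> MATCH
  pos 2: 'b' -> MATCH
  pos 3: 'b' -> MATCH
  pos 4: 'b' -> MATCH
  pos 5: 'e' -> MATCH
  pos 6: 'a' -> no (excluded)
  pos 7: 'c' -> no (excluded)
  pos 8: 'a' -> no (excluded)
Total matches: 5

5


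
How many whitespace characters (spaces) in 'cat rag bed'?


\s matches whitespace characters (spaces, tabs, etc.).
Text: 'cat rag bed'
This text has 3 words separated by spaces.
Number of spaces = number of words - 1 = 3 - 1 = 2

2


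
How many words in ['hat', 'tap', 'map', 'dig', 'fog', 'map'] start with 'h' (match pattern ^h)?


Pattern ^h anchors to start of word. Check which words begin with 'h':
  'hat' -> MATCH (starts with 'h')
  'tap' -> no
  'map' -> no
  'dig' -> no
  'fog' -> no
  'map' -> no
Matching words: ['hat']
Count: 1

1


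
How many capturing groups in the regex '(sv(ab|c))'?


To count capturing groups, count each '(' that starts a group.
Pattern: '(sv(ab|c))'
Walking through the pattern:
  Position 0: '(' -> group #1
  Position 3: '(' -> group #2
Total capturing groups: 2

2


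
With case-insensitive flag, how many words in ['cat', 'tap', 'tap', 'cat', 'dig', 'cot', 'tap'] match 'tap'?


Case-insensitive matching: compare each word's lowercase form to 'tap'.
  'cat' -> lower='cat' -> no
  'tap' -> lower='tap' -> MATCH
  'tap' -> lower='tap' -> MATCH
  'cat' -> lower='cat' -> no
  'dig' -> lower='dig' -> no
  'cot' -> lower='cot' -> no
  'tap' -> lower='tap' -> MATCH
Matches: ['tap', 'tap', 'tap']
Count: 3

3


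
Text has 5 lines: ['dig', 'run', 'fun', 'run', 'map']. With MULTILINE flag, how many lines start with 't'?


With MULTILINE flag, ^ matches the start of each line.
Lines: ['dig', 'run', 'fun', 'run', 'map']
Checking which lines start with 't':
  Line 1: 'dig' -> no
  Line 2: 'run' -> no
  Line 3: 'fun' -> no
  Line 4: 'run' -> no
  Line 5: 'map' -> no
Matching lines: []
Count: 0

0


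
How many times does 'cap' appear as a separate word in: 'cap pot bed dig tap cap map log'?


Scanning each word for exact match 'cap':
  Word 1: 'cap' -> MATCH
  Word 2: 'pot' -> no
  Word 3: 'bed' -> no
  Word 4: 'dig' -> no
  Word 5: 'tap' -> no
  Word 6: 'cap' -> MATCH
  Word 7: 'map' -> no
  Word 8: 'log' -> no
Total matches: 2

2


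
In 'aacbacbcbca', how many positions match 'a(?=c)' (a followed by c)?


Lookahead 'a(?=c)' matches 'a' only when followed by 'c'.
String: 'aacbacbcbca'
Checking each position where char is 'a':
  pos 0: 'a' -> no (next='a')
  pos 1: 'a' -> MATCH (next='c')
  pos 4: 'a' -> MATCH (next='c')
Matching positions: [1, 4]
Count: 2

2


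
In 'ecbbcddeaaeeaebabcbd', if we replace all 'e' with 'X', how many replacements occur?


re.sub('e', 'X', text) replaces every occurrence of 'e' with 'X'.
Text: 'ecbbcddeaaeeaebabcbd'
Scanning for 'e':
  pos 0: 'e' -> replacement #1
  pos 7: 'e' -> replacement #2
  pos 10: 'e' -> replacement #3
  pos 11: 'e' -> replacement #4
  pos 13: 'e' -> replacement #5
Total replacements: 5

5


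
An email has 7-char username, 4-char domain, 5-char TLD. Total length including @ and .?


An email address has format: username@domain.tld
Username length: 7
'@' character: 1
Domain length: 4
'.' character: 1
TLD length: 5
Total = 7 + 1 + 4 + 1 + 5 = 18

18


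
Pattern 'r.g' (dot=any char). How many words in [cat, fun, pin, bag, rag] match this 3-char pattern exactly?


Pattern 'r.g' means: starts with 'r', any single char, ends with 'g'.
Checking each word (must be exactly 3 chars):
  'cat' (len=3): no
  'fun' (len=3): no
  'pin' (len=3): no
  'bag' (len=3): no
  'rag' (len=3): MATCH
Matching words: ['rag']
Total: 1

1


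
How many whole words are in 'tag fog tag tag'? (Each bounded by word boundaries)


Word boundaries (\b) mark the start/end of each word.
Text: 'tag fog tag tag'
Splitting by whitespace:
  Word 1: 'tag'
  Word 2: 'fog'
  Word 3: 'tag'
  Word 4: 'tag'
Total whole words: 4

4


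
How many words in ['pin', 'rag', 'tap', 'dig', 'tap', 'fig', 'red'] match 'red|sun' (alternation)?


Alternation 'red|sun' matches either 'red' or 'sun'.
Checking each word:
  'pin' -> no
  'rag' -> no
  'tap' -> no
  'dig' -> no
  'tap' -> no
  'fig' -> no
  'red' -> MATCH
Matches: ['red']
Count: 1

1


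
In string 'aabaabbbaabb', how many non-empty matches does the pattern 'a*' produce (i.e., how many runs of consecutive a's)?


Pattern 'a*' matches zero or more a's. We want non-empty runs of consecutive a's.
String: 'aabaabbbaabb'
Walking through the string to find runs of a's:
  Run 1: positions 0-1 -> 'aa'
  Run 2: positions 3-4 -> 'aa'
  Run 3: positions 8-9 -> 'aa'
Non-empty runs found: ['aa', 'aa', 'aa']
Count: 3

3


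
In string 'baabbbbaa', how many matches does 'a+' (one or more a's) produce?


Pattern 'a+' matches one or more consecutive a's.
String: 'baabbbbaa'
Scanning for runs of a:
  Match 1: 'aa' (length 2)
  Match 2: 'aa' (length 2)
Total matches: 2

2


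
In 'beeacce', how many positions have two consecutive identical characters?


Looking for consecutive identical characters in 'beeacce':
  pos 0-1: 'b' vs 'e' -> different
  pos 1-2: 'e' vs 'e' -> MATCH ('ee')
  pos 2-3: 'e' vs 'a' -> different
  pos 3-4: 'a' vs 'c' -> different
  pos 4-5: 'c' vs 'c' -> MATCH ('cc')
  pos 5-6: 'c' vs 'e' -> different
Consecutive identical pairs: ['ee', 'cc']
Count: 2

2


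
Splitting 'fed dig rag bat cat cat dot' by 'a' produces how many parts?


Splitting by 'a' breaks the string at each occurrence of the separator.
Text: 'fed dig rag bat cat cat dot'
Parts after split:
  Part 1: 'fed dig r'
  Part 2: 'g b'
  Part 3: 't c'
  Part 4: 't c'
  Part 5: 't dot'
Total parts: 5

5


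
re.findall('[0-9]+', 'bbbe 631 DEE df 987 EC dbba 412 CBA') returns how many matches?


Pattern '[0-9]+' finds one or more digits.
Text: 'bbbe 631 DEE df 987 EC dbba 412 CBA'
Scanning for matches:
  Match 1: '631'
  Match 2: '987'
  Match 3: '412'
Total matches: 3

3


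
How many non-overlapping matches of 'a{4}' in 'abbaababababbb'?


Pattern 'a{4}' matches exactly 4 consecutive a's (greedy, non-overlapping).
String: 'abbaababababbb'
Scanning for runs of a's:
  Run at pos 0: 'a' (length 1) -> 0 match(es)
  Run at pos 3: 'aa' (length 2) -> 0 match(es)
  Run at pos 6: 'a' (length 1) -> 0 match(es)
  Run at pos 8: 'a' (length 1) -> 0 match(es)
  Run at pos 10: 'a' (length 1) -> 0 match(es)
Matches found: []
Total: 0

0


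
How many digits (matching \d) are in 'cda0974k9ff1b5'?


\d matches any digit 0-9.
Scanning 'cda0974k9ff1b5':
  pos 3: '0' -> DIGIT
  pos 4: '9' -> DIGIT
  pos 5: '7' -> DIGIT
  pos 6: '4' -> DIGIT
  pos 8: '9' -> DIGIT
  pos 11: '1' -> DIGIT
  pos 13: '5' -> DIGIT
Digits found: ['0', '9', '7', '4', '9', '1', '5']
Total: 7

7


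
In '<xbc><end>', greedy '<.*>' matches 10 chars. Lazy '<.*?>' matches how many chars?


Greedy '<.*>' tries to match as MUCH as possible.
Lazy '<.*?>' tries to match as LITTLE as possible.

String: '<xbc><end>'
Greedy '<.*>' starts at first '<' and extends to the LAST '>': '<xbc><end>' (10 chars)
Lazy '<.*?>' starts at first '<' and stops at the FIRST '>': '<xbc>' (5 chars)

5


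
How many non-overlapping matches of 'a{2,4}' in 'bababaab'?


Pattern 'a{2,4}' matches between 2 and 4 consecutive a's (greedy).
String: 'bababaab'
Finding runs of a's and applying greedy matching:
  Run at pos 1: 'a' (length 1)
  Run at pos 3: 'a' (length 1)
  Run at pos 5: 'aa' (length 2)
Matches: ['aa']
Count: 1

1


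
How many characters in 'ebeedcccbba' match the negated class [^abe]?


Negated class [^abe] matches any char NOT in {a, b, e}
Scanning 'ebeedcccbba':
  pos 0: 'e' -> no (excluded)
  pos 1: 'b' -> no (excluded)
  pos 2: 'e' -> no (excluded)
  pos 3: 'e' -> no (excluded)
  pos 4: 'd' -> MATCH
  pos 5: 'c' -> MATCH
  pos 6: 'c' -> MATCH
  pos 7: 'c' -> MATCH
  pos 8: 'b' -> no (excluded)
  pos 9: 'b' -> no (excluded)
  pos 10: 'a' -> no (excluded)
Total matches: 4

4


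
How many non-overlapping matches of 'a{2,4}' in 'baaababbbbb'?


Pattern 'a{2,4}' matches between 2 and 4 consecutive a's (greedy).
String: 'baaababbbbb'
Finding runs of a's and applying greedy matching:
  Run at pos 1: 'aaa' (length 3)
  Run at pos 5: 'a' (length 1)
Matches: ['aaa']
Count: 1

1


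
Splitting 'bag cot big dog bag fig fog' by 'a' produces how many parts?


Splitting by 'a' breaks the string at each occurrence of the separator.
Text: 'bag cot big dog bag fig fog'
Parts after split:
  Part 1: 'b'
  Part 2: 'g cot big dog b'
  Part 3: 'g fig fog'
Total parts: 3

3


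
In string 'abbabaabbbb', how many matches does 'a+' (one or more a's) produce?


Pattern 'a+' matches one or more consecutive a's.
String: 'abbabaabbbb'
Scanning for runs of a:
  Match 1: 'a' (length 1)
  Match 2: 'a' (length 1)
  Match 3: 'aa' (length 2)
Total matches: 3

3


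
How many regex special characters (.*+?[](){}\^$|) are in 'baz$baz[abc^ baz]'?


Regex special characters are: . * + ? [ ] ( ) { } \ ^ $ |
Scanning 'baz$baz[abc^ baz]':
  pos 3: '$' -> SPECIAL
  pos 7: '[' -> SPECIAL
  pos 11: '^' -> SPECIAL
  pos 16: ']' -> SPECIAL
Special chars found: ['$', '[', '^', ']']
Total: 4

4


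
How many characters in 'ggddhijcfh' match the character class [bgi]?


Character class [bgi] matches any of: {b, g, i}
Scanning string 'ggddhijcfh' character by character:
  pos 0: 'g' -> MATCH
  pos 1: 'g' -> MATCH
  pos 2: 'd' -> no
  pos 3: 'd' -> no
  pos 4: 'h' -> no
  pos 5: 'i' -> MATCH
  pos 6: 'j' -> no
  pos 7: 'c' -> no
  pos 8: 'f' -> no
  pos 9: 'h' -> no
Total matches: 3

3


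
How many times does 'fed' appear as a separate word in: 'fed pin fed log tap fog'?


Scanning each word for exact match 'fed':
  Word 1: 'fed' -> MATCH
  Word 2: 'pin' -> no
  Word 3: 'fed' -> MATCH
  Word 4: 'log' -> no
  Word 5: 'tap' -> no
  Word 6: 'fog' -> no
Total matches: 2

2


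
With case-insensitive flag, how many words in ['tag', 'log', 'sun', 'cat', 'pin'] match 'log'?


Case-insensitive matching: compare each word's lowercase form to 'log'.
  'tag' -> lower='tag' -> no
  'log' -> lower='log' -> MATCH
  'sun' -> lower='sun' -> no
  'cat' -> lower='cat' -> no
  'pin' -> lower='pin' -> no
Matches: ['log']
Count: 1

1


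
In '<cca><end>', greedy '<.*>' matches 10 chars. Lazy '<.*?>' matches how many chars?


Greedy '<.*>' tries to match as MUCH as possible.
Lazy '<.*?>' tries to match as LITTLE as possible.

String: '<cca><end>'
Greedy '<.*>' starts at first '<' and extends to the LAST '>': '<cca><end>' (10 chars)
Lazy '<.*?>' starts at first '<' and stops at the FIRST '>': '<cca>' (5 chars)

5


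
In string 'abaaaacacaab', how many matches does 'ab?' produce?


Pattern 'ab?' matches 'a' optionally followed by 'b'.
String: 'abaaaacacaab'
Scanning left to right for 'a' then checking next char:
  Match 1: 'ab' (a followed by b)
  Match 2: 'a' (a not followed by b)
  Match 3: 'a' (a not followed by b)
  Match 4: 'a' (a not followed by b)
  Match 5: 'a' (a not followed by b)
  Match 6: 'a' (a not followed by b)
  Match 7: 'a' (a not followed by b)
  Match 8: 'ab' (a followed by b)
Total matches: 8

8


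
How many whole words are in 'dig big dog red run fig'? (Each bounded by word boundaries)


Word boundaries (\b) mark the start/end of each word.
Text: 'dig big dog red run fig'
Splitting by whitespace:
  Word 1: 'dig'
  Word 2: 'big'
  Word 3: 'dog'
  Word 4: 'red'
  Word 5: 'run'
  Word 6: 'fig'
Total whole words: 6

6


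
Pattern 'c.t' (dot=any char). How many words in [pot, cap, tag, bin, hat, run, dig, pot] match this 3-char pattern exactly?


Pattern 'c.t' means: starts with 'c', any single char, ends with 't'.
Checking each word (must be exactly 3 chars):
  'pot' (len=3): no
  'cap' (len=3): no
  'tag' (len=3): no
  'bin' (len=3): no
  'hat' (len=3): no
  'run' (len=3): no
  'dig' (len=3): no
  'pot' (len=3): no
Matching words: []
Total: 0

0


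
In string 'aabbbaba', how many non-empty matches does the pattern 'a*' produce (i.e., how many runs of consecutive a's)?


Pattern 'a*' matches zero or more a's. We want non-empty runs of consecutive a's.
String: 'aabbbaba'
Walking through the string to find runs of a's:
  Run 1: positions 0-1 -> 'aa'
  Run 2: positions 5-5 -> 'a'
  Run 3: positions 7-7 -> 'a'
Non-empty runs found: ['aa', 'a', 'a']
Count: 3

3
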